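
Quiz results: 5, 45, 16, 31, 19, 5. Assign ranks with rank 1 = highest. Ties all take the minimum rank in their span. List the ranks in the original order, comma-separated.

Sorted (descending): 45, 31, 19, 16, 5, 5
The 2 values of 5 occupy positions 5–6 → each gets rank 5.

5, 1, 4, 2, 3, 5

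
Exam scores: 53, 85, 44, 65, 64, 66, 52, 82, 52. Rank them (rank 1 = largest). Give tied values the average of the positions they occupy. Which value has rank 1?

Sorted (descending): 85, 82, 66, 65, 64, 53, 52, 52, 44
The 2 values of 52 occupy positions 7–8 → average rank (7+8)/2 = 7.5.
Rank 1 → value 85.

85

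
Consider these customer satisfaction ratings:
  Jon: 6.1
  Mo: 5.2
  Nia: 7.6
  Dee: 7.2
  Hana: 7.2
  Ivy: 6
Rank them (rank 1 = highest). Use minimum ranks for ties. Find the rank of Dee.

Sorted (descending): 7.6, 7.2, 7.2, 6.1, 6, 5.2
The 2 values of 7.2 occupy positions 2–3 → each gets rank 2.
Dee has value 7.2 → rank 2.

2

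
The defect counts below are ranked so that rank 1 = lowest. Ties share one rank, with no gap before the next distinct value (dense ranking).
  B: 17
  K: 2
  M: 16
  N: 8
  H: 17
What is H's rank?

4

Sorted (ascending): 2, 8, 16, 17, 17
The 2 values of 17 share dense rank 4.
Remaining distinct values take the next consecutive integers.
H has value 17 → rank 4.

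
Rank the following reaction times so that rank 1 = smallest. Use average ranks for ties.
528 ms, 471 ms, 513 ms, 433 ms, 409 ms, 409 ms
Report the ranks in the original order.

6, 4, 5, 3, 1.5, 1.5

Sorted (ascending): 409, 409, 433, 471, 513, 528
The 2 values of 409 occupy positions 1–2 → average rank (1+2)/2 = 1.5.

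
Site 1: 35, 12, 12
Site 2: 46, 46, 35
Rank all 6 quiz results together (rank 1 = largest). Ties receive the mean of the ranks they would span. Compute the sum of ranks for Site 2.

Sorted (descending): 46, 46, 35, 35, 12, 12
The 2 values of 46 occupy positions 1–2 → average rank (1+2)/2 = 1.5.
The 2 values of 35 occupy positions 3–4 → average rank (3+4)/2 = 3.5.
The 2 values of 12 occupy positions 5–6 → average rank (5+6)/2 = 5.5.
Site 2 values → pooled ranks: 46→1.5, 46→1.5, 35→3.5
Rank sum = 1.5 + 1.5 + 3.5 = 6.5

6.5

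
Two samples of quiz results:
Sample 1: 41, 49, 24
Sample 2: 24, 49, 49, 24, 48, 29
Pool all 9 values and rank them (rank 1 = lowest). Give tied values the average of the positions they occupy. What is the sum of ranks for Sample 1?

15

Sorted (ascending): 24, 24, 24, 29, 41, 48, 49, 49, 49
The 3 values of 24 occupy positions 1–3 → average rank 2.
The 3 values of 49 occupy positions 7–9 → average rank 8.
Sample 1 values → pooled ranks: 41→5, 49→8, 24→2
Rank sum = 5 + 8 + 2 = 15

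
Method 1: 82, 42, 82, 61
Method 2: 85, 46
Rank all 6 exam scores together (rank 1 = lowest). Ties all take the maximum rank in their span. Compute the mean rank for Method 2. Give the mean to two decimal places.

4.00

Sorted (ascending): 42, 46, 61, 82, 82, 85
The 2 values of 82 occupy positions 4–5 → each gets rank 5.
Method 2 values → pooled ranks: 85→6, 46→2
Mean rank = (6 + 2) / 2 = 4.00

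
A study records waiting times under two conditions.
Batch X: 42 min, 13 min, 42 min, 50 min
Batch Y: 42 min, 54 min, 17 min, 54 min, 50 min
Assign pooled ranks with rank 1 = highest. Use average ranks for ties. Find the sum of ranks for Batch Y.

20.5

Sorted (descending): 54, 54, 50, 50, 42, 42, 42, 17, 13
The 2 values of 54 occupy positions 1–2 → average rank (1+2)/2 = 1.5.
The 2 values of 50 occupy positions 3–4 → average rank (3+4)/2 = 3.5.
The 3 values of 42 occupy positions 5–7 → average rank 6.
Batch Y values → pooled ranks: 42→6, 54→1.5, 17→8, 54→1.5, 50→3.5
Rank sum = 6 + 1.5 + 8 + 1.5 + 3.5 = 20.5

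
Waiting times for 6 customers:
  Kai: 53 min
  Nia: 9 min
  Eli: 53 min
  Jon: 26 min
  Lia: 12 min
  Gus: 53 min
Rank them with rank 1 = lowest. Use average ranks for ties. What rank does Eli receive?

5

Sorted (ascending): 9, 12, 26, 53, 53, 53
The 3 values of 53 occupy positions 4–6 → average rank 5.
Eli has value 53 min → rank 5.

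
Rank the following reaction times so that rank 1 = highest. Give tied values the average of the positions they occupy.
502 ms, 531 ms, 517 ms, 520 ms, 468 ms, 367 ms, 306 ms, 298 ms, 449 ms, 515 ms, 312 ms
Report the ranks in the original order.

Sorted (descending): 531, 520, 517, 515, 502, 468, 449, 367, 312, 306, 298
No ties — each value takes its position as its rank.

5, 1, 3, 2, 6, 8, 10, 11, 7, 4, 9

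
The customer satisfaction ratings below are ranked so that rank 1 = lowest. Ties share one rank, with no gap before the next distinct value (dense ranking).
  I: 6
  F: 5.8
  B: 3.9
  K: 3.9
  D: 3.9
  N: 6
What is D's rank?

1

Sorted (ascending): 3.9, 3.9, 3.9, 5.8, 6, 6
The 3 values of 3.9 share dense rank 1.
The 2 values of 6 share dense rank 3.
Remaining distinct values take the next consecutive integers.
D has value 3.9 → rank 1.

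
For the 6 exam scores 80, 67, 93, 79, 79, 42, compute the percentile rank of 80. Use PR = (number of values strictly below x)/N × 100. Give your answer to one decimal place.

66.7

N = 6.
Strictly below 80: 4. Equal to 80: 1.
PR = 4/6 × 100 = 66.7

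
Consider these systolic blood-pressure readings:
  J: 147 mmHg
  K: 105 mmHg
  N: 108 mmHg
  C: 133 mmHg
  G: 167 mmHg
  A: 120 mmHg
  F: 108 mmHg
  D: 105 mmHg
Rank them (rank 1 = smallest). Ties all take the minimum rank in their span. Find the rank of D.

Sorted (ascending): 105, 105, 108, 108, 120, 133, 147, 167
The 2 values of 105 occupy positions 1–2 → each gets rank 1.
The 2 values of 108 occupy positions 3–4 → each gets rank 3.
D has value 105 mmHg → rank 1.

1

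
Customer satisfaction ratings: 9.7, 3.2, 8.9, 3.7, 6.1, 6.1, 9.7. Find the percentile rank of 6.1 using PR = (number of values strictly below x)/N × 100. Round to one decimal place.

28.6

N = 7.
Strictly below 6.1: 2. Equal to 6.1: 2.
PR = 2/7 × 100 = 28.6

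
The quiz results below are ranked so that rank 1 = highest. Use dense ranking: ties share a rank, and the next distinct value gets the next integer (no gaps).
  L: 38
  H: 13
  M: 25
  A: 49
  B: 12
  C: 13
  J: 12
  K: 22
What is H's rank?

Sorted (descending): 49, 38, 25, 22, 13, 13, 12, 12
The 2 values of 13 share dense rank 5.
The 2 values of 12 share dense rank 6.
Remaining distinct values take the next consecutive integers.
H has value 13 → rank 5.

5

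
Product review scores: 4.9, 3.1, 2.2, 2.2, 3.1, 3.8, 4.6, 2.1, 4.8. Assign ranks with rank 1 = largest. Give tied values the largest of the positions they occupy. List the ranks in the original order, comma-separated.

1, 6, 8, 8, 6, 4, 3, 9, 2

Sorted (descending): 4.9, 4.8, 4.6, 3.8, 3.1, 3.1, 2.2, 2.2, 2.1
The 2 values of 3.1 occupy positions 5–6 → each gets rank 6.
The 2 values of 2.2 occupy positions 7–8 → each gets rank 8.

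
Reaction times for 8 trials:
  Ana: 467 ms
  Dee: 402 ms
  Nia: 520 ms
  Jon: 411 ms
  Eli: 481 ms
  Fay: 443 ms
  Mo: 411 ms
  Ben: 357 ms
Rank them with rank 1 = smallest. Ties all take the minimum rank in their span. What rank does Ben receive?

Sorted (ascending): 357, 402, 411, 411, 443, 467, 481, 520
The 2 values of 411 occupy positions 3–4 → each gets rank 3.
Ben has value 357 ms → rank 1.

1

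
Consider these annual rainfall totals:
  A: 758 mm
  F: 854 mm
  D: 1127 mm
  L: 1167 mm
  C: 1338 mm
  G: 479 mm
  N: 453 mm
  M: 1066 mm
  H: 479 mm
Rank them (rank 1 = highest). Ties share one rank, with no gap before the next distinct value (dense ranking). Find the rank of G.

Sorted (descending): 1338, 1167, 1127, 1066, 854, 758, 479, 479, 453
The 2 values of 479 share dense rank 7.
Remaining distinct values take the next consecutive integers.
G has value 479 mm → rank 7.

7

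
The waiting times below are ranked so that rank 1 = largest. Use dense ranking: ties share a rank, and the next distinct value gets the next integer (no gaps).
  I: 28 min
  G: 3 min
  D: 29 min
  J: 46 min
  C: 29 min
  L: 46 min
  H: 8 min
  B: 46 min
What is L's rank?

1

Sorted (descending): 46, 46, 46, 29, 29, 28, 8, 3
The 3 values of 46 share dense rank 1.
The 2 values of 29 share dense rank 2.
Remaining distinct values take the next consecutive integers.
L has value 46 min → rank 1.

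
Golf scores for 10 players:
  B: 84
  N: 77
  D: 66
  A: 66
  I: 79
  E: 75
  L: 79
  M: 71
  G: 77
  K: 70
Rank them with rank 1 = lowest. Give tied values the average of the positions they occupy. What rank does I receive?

8.5

Sorted (ascending): 66, 66, 70, 71, 75, 77, 77, 79, 79, 84
The 2 values of 66 occupy positions 1–2 → average rank (1+2)/2 = 1.5.
The 2 values of 77 occupy positions 6–7 → average rank (6+7)/2 = 6.5.
The 2 values of 79 occupy positions 8–9 → average rank (8+9)/2 = 8.5.
I has value 79 → rank 8.5.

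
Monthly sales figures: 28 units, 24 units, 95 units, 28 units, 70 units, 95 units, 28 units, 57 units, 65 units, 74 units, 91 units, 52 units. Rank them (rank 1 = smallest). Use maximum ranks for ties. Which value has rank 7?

Sorted (ascending): 24, 28, 28, 28, 52, 57, 65, 70, 74, 91, 95, 95
The 3 values of 28 occupy positions 2–4 → each gets rank 4.
The 2 values of 95 occupy positions 11–12 → each gets rank 12.
Rank 7 → value 65.

65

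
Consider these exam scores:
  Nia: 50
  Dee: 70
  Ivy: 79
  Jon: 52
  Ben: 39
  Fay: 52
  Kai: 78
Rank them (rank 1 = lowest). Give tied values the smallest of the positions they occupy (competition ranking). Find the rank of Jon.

3

Sorted (ascending): 39, 50, 52, 52, 70, 78, 79
The 2 values of 52 occupy positions 3–4 → each gets rank 3.
Jon has value 52 → rank 3.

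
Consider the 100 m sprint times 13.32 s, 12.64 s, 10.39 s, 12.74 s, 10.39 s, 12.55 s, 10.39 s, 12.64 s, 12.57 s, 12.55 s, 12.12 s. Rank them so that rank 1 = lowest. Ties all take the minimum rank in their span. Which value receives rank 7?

12.57

Sorted (ascending): 10.39, 10.39, 10.39, 12.12, 12.55, 12.55, 12.57, 12.64, 12.64, 12.74, 13.32
The 3 values of 10.39 occupy positions 1–3 → each gets rank 1.
The 2 values of 12.55 occupy positions 5–6 → each gets rank 5.
The 2 values of 12.64 occupy positions 8–9 → each gets rank 8.
Rank 7 → value 12.57.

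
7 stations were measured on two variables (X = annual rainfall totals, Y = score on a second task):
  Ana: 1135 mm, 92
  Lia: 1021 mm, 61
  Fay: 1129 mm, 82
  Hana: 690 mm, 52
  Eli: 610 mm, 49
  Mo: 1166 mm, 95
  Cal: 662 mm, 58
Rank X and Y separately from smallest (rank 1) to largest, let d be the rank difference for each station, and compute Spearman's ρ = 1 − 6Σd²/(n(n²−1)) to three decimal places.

Ranks of variable 1: 6, 4, 5, 3, 1, 7, 2
Ranks of variable 2: 6, 4, 5, 2, 1, 7, 3
d = r₁ − r₂: 0, 0, 0, 1, 0, 0, -1
d²: 0, 0, 0, 1, 0, 0, 1; Σd² = 2
ρ = 1 − 6·2/(7·48) = 1 − 12/336 = 0.964

0.964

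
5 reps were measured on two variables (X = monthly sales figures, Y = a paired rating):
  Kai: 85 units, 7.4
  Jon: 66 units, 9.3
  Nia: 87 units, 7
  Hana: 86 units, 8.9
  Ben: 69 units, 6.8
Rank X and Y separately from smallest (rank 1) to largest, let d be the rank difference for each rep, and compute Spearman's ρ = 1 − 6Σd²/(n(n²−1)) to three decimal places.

-0.300

Ranks of variable 1: 3, 1, 5, 4, 2
Ranks of variable 2: 3, 5, 2, 4, 1
d = r₁ − r₂: 0, -4, 3, 0, 1
d²: 0, 16, 9, 0, 1; Σd² = 26
ρ = 1 − 6·26/(5·24) = 1 − 156/120 = -0.300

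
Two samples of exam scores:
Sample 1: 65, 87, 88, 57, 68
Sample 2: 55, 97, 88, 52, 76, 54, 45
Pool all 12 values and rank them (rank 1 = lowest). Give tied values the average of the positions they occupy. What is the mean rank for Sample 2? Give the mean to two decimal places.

Sorted (ascending): 45, 52, 54, 55, 57, 65, 68, 76, 87, 88, 88, 97
The 2 values of 88 occupy positions 10–11 → average rank (10+11)/2 = 10.5.
Sample 2 values → pooled ranks: 55→4, 97→12, 88→10.5, 52→2, 76→8, 54→3, 45→1
Mean rank = (4 + 12 + 10.5 + 2 + 8 + 3 + 1) / 7 = 5.79

5.79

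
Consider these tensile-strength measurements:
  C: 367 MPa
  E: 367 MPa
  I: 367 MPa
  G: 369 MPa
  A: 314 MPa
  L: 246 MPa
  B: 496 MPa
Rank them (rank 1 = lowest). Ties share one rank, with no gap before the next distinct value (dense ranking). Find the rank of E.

3

Sorted (ascending): 246, 314, 367, 367, 367, 369, 496
The 3 values of 367 share dense rank 3.
Remaining distinct values take the next consecutive integers.
E has value 367 MPa → rank 3.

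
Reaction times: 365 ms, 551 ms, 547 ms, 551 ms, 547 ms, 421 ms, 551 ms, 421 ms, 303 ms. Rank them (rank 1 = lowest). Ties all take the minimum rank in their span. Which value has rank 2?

Sorted (ascending): 303, 365, 421, 421, 547, 547, 551, 551, 551
The 2 values of 421 occupy positions 3–4 → each gets rank 3.
The 2 values of 547 occupy positions 5–6 → each gets rank 5.
The 3 values of 551 occupy positions 7–9 → each gets rank 7.
Rank 2 → value 365.

365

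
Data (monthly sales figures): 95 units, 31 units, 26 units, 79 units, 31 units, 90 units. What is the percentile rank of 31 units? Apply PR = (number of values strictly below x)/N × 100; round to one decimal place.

N = 6.
Strictly below 31: 1. Equal to 31: 2.
PR = 1/6 × 100 = 16.7

16.7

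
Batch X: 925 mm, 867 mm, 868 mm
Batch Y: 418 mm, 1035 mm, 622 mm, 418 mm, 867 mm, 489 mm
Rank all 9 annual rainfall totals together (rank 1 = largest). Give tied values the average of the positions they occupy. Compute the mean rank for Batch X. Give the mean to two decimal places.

Sorted (descending): 1035, 925, 868, 867, 867, 622, 489, 418, 418
The 2 values of 867 occupy positions 4–5 → average rank (4+5)/2 = 4.5.
The 2 values of 418 occupy positions 8–9 → average rank (8+9)/2 = 8.5.
Batch X values → pooled ranks: 925→2, 867→4.5, 868→3
Mean rank = (2 + 4.5 + 3) / 3 = 3.17

3.17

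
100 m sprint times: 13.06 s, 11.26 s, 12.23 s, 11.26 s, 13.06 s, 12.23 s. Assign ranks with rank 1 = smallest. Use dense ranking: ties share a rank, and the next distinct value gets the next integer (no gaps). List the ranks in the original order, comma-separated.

Sorted (ascending): 11.26, 11.26, 12.23, 12.23, 13.06, 13.06
The 2 values of 11.26 share dense rank 1.
The 2 values of 12.23 share dense rank 2.
The 2 values of 13.06 share dense rank 3.

3, 1, 2, 1, 3, 2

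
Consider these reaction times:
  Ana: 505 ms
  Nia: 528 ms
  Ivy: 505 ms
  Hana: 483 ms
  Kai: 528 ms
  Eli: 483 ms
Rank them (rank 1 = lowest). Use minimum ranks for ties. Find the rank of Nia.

Sorted (ascending): 483, 483, 505, 505, 528, 528
The 2 values of 483 occupy positions 1–2 → each gets rank 1.
The 2 values of 505 occupy positions 3–4 → each gets rank 3.
The 2 values of 528 occupy positions 5–6 → each gets rank 5.
Nia has value 528 ms → rank 5.

5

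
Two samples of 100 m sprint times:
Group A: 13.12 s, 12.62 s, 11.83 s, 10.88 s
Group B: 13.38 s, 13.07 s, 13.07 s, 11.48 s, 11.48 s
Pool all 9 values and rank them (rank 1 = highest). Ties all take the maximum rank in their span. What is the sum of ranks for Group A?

22

Sorted (descending): 13.38, 13.12, 13.07, 13.07, 12.62, 11.83, 11.48, 11.48, 10.88
The 2 values of 13.07 occupy positions 3–4 → each gets rank 4.
The 2 values of 11.48 occupy positions 7–8 → each gets rank 8.
Group A values → pooled ranks: 13.12→2, 12.62→5, 11.83→6, 10.88→9
Rank sum = 2 + 5 + 6 + 9 = 22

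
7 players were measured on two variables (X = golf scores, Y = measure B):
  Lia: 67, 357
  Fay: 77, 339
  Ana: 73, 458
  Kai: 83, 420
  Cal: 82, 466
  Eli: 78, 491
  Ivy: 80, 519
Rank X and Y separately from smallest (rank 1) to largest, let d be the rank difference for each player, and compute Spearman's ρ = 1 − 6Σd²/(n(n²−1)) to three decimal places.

0.393

Ranks of variable 1: 1, 3, 2, 7, 6, 4, 5
Ranks of variable 2: 2, 1, 4, 3, 5, 6, 7
d = r₁ − r₂: -1, 2, -2, 4, 1, -2, -2
d²: 1, 4, 4, 16, 1, 4, 4; Σd² = 34
ρ = 1 − 6·34/(7·48) = 1 − 204/336 = 0.393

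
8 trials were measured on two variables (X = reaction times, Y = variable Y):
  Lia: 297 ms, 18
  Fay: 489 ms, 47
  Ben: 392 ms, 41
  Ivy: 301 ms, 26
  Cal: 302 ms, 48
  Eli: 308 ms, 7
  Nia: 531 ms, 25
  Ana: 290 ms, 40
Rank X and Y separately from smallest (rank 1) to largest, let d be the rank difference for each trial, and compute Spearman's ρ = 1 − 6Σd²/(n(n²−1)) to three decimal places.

0.119

Ranks of variable 1: 2, 7, 6, 3, 4, 5, 8, 1
Ranks of variable 2: 2, 7, 6, 4, 8, 1, 3, 5
d = r₁ − r₂: 0, 0, 0, -1, -4, 4, 5, -4
d²: 0, 0, 0, 1, 16, 16, 25, 16; Σd² = 74
ρ = 1 − 6·74/(8·63) = 1 − 444/504 = 0.119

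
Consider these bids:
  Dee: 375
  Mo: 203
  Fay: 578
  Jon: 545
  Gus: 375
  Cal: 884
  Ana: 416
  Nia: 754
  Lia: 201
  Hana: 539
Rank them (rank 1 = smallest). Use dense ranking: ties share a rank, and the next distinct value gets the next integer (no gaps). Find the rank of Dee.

Sorted (ascending): 201, 203, 375, 375, 416, 539, 545, 578, 754, 884
The 2 values of 375 share dense rank 3.
Remaining distinct values take the next consecutive integers.
Dee has value 375 → rank 3.

3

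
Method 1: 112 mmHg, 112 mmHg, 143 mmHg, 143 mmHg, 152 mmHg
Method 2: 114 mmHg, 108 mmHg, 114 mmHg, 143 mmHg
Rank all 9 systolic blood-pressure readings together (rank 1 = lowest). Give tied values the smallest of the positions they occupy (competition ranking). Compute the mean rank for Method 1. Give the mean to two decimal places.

5.00

Sorted (ascending): 108, 112, 112, 114, 114, 143, 143, 143, 152
The 2 values of 112 occupy positions 2–3 → each gets rank 2.
The 2 values of 114 occupy positions 4–5 → each gets rank 4.
The 3 values of 143 occupy positions 6–8 → each gets rank 6.
Method 1 values → pooled ranks: 112→2, 112→2, 143→6, 143→6, 152→9
Mean rank = (2 + 2 + 6 + 6 + 9) / 5 = 5.00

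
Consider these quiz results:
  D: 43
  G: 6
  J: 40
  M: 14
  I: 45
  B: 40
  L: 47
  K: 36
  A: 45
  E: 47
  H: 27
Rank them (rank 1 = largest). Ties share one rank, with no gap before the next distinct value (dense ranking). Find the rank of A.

Sorted (descending): 47, 47, 45, 45, 43, 40, 40, 36, 27, 14, 6
The 2 values of 47 share dense rank 1.
The 2 values of 45 share dense rank 2.
The 2 values of 40 share dense rank 4.
Remaining distinct values take the next consecutive integers.
A has value 45 → rank 2.

2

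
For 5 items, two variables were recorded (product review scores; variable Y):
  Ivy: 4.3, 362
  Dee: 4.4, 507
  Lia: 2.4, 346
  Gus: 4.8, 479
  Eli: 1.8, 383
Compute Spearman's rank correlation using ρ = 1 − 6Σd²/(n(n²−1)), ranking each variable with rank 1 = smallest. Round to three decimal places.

Ranks of variable 1: 3, 4, 2, 5, 1
Ranks of variable 2: 2, 5, 1, 4, 3
d = r₁ − r₂: 1, -1, 1, 1, -2
d²: 1, 1, 1, 1, 4; Σd² = 8
ρ = 1 − 6·8/(5·24) = 1 − 48/120 = 0.600

0.600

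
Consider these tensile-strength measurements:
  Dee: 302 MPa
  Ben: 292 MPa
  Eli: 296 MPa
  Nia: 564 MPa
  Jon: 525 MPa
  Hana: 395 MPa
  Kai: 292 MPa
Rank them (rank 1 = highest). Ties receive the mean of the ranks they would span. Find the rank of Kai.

Sorted (descending): 564, 525, 395, 302, 296, 292, 292
The 2 values of 292 occupy positions 6–7 → average rank (6+7)/2 = 6.5.
Kai has value 292 MPa → rank 6.5.

6.5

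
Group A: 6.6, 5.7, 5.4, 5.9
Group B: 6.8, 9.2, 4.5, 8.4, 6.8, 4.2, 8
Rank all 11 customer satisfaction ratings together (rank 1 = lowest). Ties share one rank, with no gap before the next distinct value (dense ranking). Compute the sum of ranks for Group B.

Sorted (ascending): 4.2, 4.5, 5.4, 5.7, 5.9, 6.6, 6.8, 6.8, 8, 8.4, 9.2
The 2 values of 6.8 share dense rank 7.
Remaining distinct values take the next consecutive integers.
Group B values → pooled ranks: 6.8→7, 9.2→10, 4.5→2, 8.4→9, 6.8→7, 4.2→1, 8→8
Rank sum = 7 + 10 + 2 + 9 + 7 + 1 + 8 = 44

44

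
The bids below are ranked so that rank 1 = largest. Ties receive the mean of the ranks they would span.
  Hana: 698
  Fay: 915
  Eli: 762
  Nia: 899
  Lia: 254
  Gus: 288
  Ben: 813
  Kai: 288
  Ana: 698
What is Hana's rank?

Sorted (descending): 915, 899, 813, 762, 698, 698, 288, 288, 254
The 2 values of 698 occupy positions 5–6 → average rank (5+6)/2 = 5.5.
The 2 values of 288 occupy positions 7–8 → average rank (7+8)/2 = 7.5.
Hana has value 698 → rank 5.5.

5.5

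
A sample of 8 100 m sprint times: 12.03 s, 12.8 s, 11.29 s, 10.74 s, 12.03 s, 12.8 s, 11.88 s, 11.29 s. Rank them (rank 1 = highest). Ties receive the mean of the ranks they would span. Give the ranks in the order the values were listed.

3.5, 1.5, 6.5, 8, 3.5, 1.5, 5, 6.5

Sorted (descending): 12.8, 12.8, 12.03, 12.03, 11.88, 11.29, 11.29, 10.74
The 2 values of 12.8 occupy positions 1–2 → average rank (1+2)/2 = 1.5.
The 2 values of 12.03 occupy positions 3–4 → average rank (3+4)/2 = 3.5.
The 2 values of 11.29 occupy positions 6–7 → average rank (6+7)/2 = 6.5.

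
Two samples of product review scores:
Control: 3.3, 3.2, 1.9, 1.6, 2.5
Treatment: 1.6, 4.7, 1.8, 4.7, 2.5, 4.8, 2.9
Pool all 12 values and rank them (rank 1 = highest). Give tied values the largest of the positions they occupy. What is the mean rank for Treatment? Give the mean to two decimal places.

Sorted (descending): 4.8, 4.7, 4.7, 3.3, 3.2, 2.9, 2.5, 2.5, 1.9, 1.8, 1.6, 1.6
The 2 values of 4.7 occupy positions 2–3 → each gets rank 3.
The 2 values of 2.5 occupy positions 7–8 → each gets rank 8.
The 2 values of 1.6 occupy positions 11–12 → each gets rank 12.
Treatment values → pooled ranks: 1.6→12, 4.7→3, 1.8→10, 4.7→3, 2.5→8, 4.8→1, 2.9→6
Mean rank = (12 + 3 + 10 + 3 + 8 + 1 + 6) / 7 = 6.14

6.14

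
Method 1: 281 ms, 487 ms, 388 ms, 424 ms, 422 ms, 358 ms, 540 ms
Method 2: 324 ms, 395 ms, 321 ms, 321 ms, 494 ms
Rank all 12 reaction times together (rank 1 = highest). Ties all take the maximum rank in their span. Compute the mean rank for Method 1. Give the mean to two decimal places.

Sorted (descending): 540, 494, 487, 424, 422, 395, 388, 358, 324, 321, 321, 281
The 2 values of 321 occupy positions 10–11 → each gets rank 11.
Method 1 values → pooled ranks: 281→12, 487→3, 388→7, 424→4, 422→5, 358→8, 540→1
Mean rank = (12 + 3 + 7 + 4 + 5 + 8 + 1) / 7 = 5.71

5.71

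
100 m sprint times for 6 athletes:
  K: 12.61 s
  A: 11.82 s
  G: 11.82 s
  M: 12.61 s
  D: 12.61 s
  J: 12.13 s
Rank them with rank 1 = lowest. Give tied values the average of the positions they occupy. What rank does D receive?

Sorted (ascending): 11.82, 11.82, 12.13, 12.61, 12.61, 12.61
The 2 values of 11.82 occupy positions 1–2 → average rank (1+2)/2 = 1.5.
The 3 values of 12.61 occupy positions 4–6 → average rank 5.
D has value 12.61 s → rank 5.

5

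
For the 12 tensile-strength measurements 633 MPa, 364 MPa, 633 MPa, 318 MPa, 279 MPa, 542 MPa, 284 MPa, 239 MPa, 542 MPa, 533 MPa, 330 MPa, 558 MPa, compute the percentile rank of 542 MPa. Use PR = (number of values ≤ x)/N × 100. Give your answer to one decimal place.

75.0

N = 12.
Strictly below 542: 7. Equal to 542: 2.
PR = 9/12 × 100 = 75.0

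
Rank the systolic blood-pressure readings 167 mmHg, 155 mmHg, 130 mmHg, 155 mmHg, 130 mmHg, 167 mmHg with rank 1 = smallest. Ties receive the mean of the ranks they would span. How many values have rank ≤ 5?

Sorted (ascending): 130, 130, 155, 155, 167, 167
The 2 values of 130 occupy positions 1–2 → average rank (1+2)/2 = 1.5.
The 2 values of 155 occupy positions 3–4 → average rank (3+4)/2 = 3.5.
The 2 values of 167 occupy positions 5–6 → average rank (5+6)/2 = 5.5.
Ranks ≤ 5: {1.5, 1.5, 3.5, 3.5} → 4 values.

4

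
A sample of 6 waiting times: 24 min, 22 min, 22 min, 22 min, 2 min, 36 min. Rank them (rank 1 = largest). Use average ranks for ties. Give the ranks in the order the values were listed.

Sorted (descending): 36, 24, 22, 22, 22, 2
The 3 values of 22 occupy positions 3–5 → average rank 4.

2, 4, 4, 4, 6, 1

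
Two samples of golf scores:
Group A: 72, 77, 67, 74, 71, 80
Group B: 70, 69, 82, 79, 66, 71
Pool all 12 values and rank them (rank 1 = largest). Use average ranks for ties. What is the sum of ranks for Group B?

42.5

Sorted (descending): 82, 80, 79, 77, 74, 72, 71, 71, 70, 69, 67, 66
The 2 values of 71 occupy positions 7–8 → average rank (7+8)/2 = 7.5.
Group B values → pooled ranks: 70→9, 69→10, 82→1, 79→3, 66→12, 71→7.5
Rank sum = 9 + 10 + 1 + 3 + 12 + 7.5 = 42.5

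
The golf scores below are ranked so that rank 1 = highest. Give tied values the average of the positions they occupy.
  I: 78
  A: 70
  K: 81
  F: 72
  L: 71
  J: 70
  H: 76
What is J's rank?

Sorted (descending): 81, 78, 76, 72, 71, 70, 70
The 2 values of 70 occupy positions 6–7 → average rank (6+7)/2 = 6.5.
J has value 70 → rank 6.5.

6.5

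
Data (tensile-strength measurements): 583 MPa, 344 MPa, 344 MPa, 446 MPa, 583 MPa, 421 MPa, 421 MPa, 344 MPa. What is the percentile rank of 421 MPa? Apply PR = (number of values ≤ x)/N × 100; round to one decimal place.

62.5

N = 8.
Strictly below 421: 3. Equal to 421: 2.
PR = 5/8 × 100 = 62.5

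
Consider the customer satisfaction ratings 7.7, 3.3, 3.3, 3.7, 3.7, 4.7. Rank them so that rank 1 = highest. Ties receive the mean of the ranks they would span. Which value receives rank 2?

4.7

Sorted (descending): 7.7, 4.7, 3.7, 3.7, 3.3, 3.3
The 2 values of 3.7 occupy positions 3–4 → average rank (3+4)/2 = 3.5.
The 2 values of 3.3 occupy positions 5–6 → average rank (5+6)/2 = 5.5.
Rank 2 → value 4.7.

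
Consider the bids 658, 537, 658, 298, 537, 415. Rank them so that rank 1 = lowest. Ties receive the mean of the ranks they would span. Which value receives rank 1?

Sorted (ascending): 298, 415, 537, 537, 658, 658
The 2 values of 537 occupy positions 3–4 → average rank (3+4)/2 = 3.5.
The 2 values of 658 occupy positions 5–6 → average rank (5+6)/2 = 5.5.
Rank 1 → value 298.

298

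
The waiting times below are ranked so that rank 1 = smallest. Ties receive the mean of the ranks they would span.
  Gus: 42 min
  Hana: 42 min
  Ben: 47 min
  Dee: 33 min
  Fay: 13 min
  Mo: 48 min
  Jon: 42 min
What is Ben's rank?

Sorted (ascending): 13, 33, 42, 42, 42, 47, 48
The 3 values of 42 occupy positions 3–5 → average rank 4.
Ben has value 47 min → rank 6.

6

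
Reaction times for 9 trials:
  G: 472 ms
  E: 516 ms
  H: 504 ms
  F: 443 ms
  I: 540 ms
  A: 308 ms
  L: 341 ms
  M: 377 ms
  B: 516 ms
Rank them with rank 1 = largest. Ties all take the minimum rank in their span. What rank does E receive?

Sorted (descending): 540, 516, 516, 504, 472, 443, 377, 341, 308
The 2 values of 516 occupy positions 2–3 → each gets rank 2.
E has value 516 ms → rank 2.

2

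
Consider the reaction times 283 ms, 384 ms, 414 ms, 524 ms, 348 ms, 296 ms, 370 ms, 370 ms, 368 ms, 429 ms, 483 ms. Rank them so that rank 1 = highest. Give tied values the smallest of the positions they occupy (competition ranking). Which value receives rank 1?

Sorted (descending): 524, 483, 429, 414, 384, 370, 370, 368, 348, 296, 283
The 2 values of 370 occupy positions 6–7 → each gets rank 6.
Rank 1 → value 524.

524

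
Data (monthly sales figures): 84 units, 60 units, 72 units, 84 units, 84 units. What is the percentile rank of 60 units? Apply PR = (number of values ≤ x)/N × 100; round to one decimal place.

20.0

N = 5.
Strictly below 60: 0. Equal to 60: 1.
PR = 1/5 × 100 = 20.0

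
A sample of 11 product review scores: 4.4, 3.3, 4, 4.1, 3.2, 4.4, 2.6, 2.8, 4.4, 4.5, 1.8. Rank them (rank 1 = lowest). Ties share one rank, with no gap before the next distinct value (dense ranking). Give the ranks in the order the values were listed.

Sorted (ascending): 1.8, 2.6, 2.8, 3.2, 3.3, 4, 4.1, 4.4, 4.4, 4.4, 4.5
The 3 values of 4.4 share dense rank 8.
Remaining distinct values take the next consecutive integers.

8, 5, 6, 7, 4, 8, 2, 3, 8, 9, 1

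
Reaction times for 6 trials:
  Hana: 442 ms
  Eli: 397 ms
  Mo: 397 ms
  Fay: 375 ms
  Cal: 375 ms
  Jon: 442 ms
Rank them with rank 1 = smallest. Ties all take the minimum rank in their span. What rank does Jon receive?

5

Sorted (ascending): 375, 375, 397, 397, 442, 442
The 2 values of 375 occupy positions 1–2 → each gets rank 1.
The 2 values of 397 occupy positions 3–4 → each gets rank 3.
The 2 values of 442 occupy positions 5–6 → each gets rank 5.
Jon has value 442 ms → rank 5.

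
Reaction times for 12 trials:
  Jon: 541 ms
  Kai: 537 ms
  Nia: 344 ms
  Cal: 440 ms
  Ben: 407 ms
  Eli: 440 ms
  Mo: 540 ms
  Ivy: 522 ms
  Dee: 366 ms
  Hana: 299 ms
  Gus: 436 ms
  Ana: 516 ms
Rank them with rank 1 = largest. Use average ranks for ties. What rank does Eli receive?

6.5

Sorted (descending): 541, 540, 537, 522, 516, 440, 440, 436, 407, 366, 344, 299
The 2 values of 440 occupy positions 6–7 → average rank (6+7)/2 = 6.5.
Eli has value 440 ms → rank 6.5.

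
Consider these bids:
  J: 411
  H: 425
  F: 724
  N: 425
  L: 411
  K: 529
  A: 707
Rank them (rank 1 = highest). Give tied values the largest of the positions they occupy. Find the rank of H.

Sorted (descending): 724, 707, 529, 425, 425, 411, 411
The 2 values of 425 occupy positions 4–5 → each gets rank 5.
The 2 values of 411 occupy positions 6–7 → each gets rank 7.
H has value 425 → rank 5.

5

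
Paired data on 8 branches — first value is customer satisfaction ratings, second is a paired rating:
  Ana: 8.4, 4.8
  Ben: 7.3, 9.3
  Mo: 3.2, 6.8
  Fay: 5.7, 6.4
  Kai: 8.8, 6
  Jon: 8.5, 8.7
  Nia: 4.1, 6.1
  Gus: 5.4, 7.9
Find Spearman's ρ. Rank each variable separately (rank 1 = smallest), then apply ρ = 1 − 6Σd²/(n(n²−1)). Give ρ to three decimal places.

Ranks of variable 1: 6, 5, 1, 4, 8, 7, 2, 3
Ranks of variable 2: 1, 8, 5, 4, 2, 7, 3, 6
d = r₁ − r₂: 5, -3, -4, 0, 6, 0, -1, -3
d²: 25, 9, 16, 0, 36, 0, 1, 9; Σd² = 96
ρ = 1 − 6·96/(8·63) = 1 − 576/504 = -0.143

-0.143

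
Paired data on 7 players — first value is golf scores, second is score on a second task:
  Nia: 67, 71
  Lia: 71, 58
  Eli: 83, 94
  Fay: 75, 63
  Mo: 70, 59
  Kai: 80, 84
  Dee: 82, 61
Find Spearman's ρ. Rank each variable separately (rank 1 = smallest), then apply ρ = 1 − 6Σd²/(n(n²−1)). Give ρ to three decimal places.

0.464

Ranks of variable 1: 1, 3, 7, 4, 2, 5, 6
Ranks of variable 2: 5, 1, 7, 4, 2, 6, 3
d = r₁ − r₂: -4, 2, 0, 0, 0, -1, 3
d²: 16, 4, 0, 0, 0, 1, 9; Σd² = 30
ρ = 1 − 6·30/(7·48) = 1 − 180/336 = 0.464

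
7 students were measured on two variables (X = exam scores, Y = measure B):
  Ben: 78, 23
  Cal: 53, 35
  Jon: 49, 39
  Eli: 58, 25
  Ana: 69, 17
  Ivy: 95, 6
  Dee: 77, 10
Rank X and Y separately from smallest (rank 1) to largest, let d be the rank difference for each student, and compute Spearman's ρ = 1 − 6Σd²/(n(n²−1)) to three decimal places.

-0.893

Ranks of variable 1: 6, 2, 1, 3, 4, 7, 5
Ranks of variable 2: 4, 6, 7, 5, 3, 1, 2
d = r₁ − r₂: 2, -4, -6, -2, 1, 6, 3
d²: 4, 16, 36, 4, 1, 36, 9; Σd² = 106
ρ = 1 − 6·106/(7·48) = 1 − 636/336 = -0.893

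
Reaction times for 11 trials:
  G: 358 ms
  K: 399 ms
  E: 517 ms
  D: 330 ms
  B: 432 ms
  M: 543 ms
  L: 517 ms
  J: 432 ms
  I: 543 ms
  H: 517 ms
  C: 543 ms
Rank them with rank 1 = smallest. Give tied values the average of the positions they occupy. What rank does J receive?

Sorted (ascending): 330, 358, 399, 432, 432, 517, 517, 517, 543, 543, 543
The 2 values of 432 occupy positions 4–5 → average rank (4+5)/2 = 4.5.
The 3 values of 517 occupy positions 6–8 → average rank 7.
The 3 values of 543 occupy positions 9–11 → average rank 10.
J has value 432 ms → rank 4.5.

4.5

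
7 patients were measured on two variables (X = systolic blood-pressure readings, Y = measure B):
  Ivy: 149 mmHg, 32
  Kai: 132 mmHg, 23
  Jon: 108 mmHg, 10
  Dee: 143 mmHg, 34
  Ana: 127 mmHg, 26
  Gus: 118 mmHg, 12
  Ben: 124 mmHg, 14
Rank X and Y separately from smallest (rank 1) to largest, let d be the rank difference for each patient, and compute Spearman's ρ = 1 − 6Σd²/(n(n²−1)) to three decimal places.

0.929

Ranks of variable 1: 7, 5, 1, 6, 4, 2, 3
Ranks of variable 2: 6, 4, 1, 7, 5, 2, 3
d = r₁ − r₂: 1, 1, 0, -1, -1, 0, 0
d²: 1, 1, 0, 1, 1, 0, 0; Σd² = 4
ρ = 1 − 6·4/(7·48) = 1 − 24/336 = 0.929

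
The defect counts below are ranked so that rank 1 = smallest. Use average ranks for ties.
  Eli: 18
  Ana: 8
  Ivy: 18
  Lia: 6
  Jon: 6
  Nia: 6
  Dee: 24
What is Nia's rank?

Sorted (ascending): 6, 6, 6, 8, 18, 18, 24
The 3 values of 6 occupy positions 1–3 → average rank 2.
The 2 values of 18 occupy positions 5–6 → average rank (5+6)/2 = 5.5.
Nia has value 6 → rank 2.

2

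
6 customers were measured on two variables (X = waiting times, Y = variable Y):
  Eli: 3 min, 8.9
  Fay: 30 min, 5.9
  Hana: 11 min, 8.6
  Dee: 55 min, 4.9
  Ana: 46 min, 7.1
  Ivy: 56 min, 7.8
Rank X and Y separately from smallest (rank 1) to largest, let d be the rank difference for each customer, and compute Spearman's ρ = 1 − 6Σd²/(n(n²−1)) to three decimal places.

Ranks of variable 1: 1, 3, 2, 5, 4, 6
Ranks of variable 2: 6, 2, 5, 1, 3, 4
d = r₁ − r₂: -5, 1, -3, 4, 1, 2
d²: 25, 1, 9, 16, 1, 4; Σd² = 56
ρ = 1 − 6·56/(6·35) = 1 − 336/210 = -0.600

-0.600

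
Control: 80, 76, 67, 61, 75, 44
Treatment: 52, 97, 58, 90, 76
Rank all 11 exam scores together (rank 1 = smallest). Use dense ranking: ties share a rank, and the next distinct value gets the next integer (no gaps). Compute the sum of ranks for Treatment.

Sorted (ascending): 44, 52, 58, 61, 67, 75, 76, 76, 80, 90, 97
The 2 values of 76 share dense rank 7.
Remaining distinct values take the next consecutive integers.
Treatment values → pooled ranks: 52→2, 97→10, 58→3, 90→9, 76→7
Rank sum = 2 + 10 + 3 + 9 + 7 = 31

31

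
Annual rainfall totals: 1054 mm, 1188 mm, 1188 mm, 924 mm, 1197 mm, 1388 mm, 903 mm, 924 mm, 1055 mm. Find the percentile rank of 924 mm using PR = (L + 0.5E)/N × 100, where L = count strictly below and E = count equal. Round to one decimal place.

N = 9.
Strictly below 924: 1. Equal to 924: 2.
PR = (1 + 0.5·2)/9 × 100 = 22.2

22.2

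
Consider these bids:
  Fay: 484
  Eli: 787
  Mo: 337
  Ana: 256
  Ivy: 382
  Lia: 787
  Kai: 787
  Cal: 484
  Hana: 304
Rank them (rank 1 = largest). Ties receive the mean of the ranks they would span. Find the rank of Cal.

4.5

Sorted (descending): 787, 787, 787, 484, 484, 382, 337, 304, 256
The 3 values of 787 occupy positions 1–3 → average rank 2.
The 2 values of 484 occupy positions 4–5 → average rank (4+5)/2 = 4.5.
Cal has value 484 → rank 4.5.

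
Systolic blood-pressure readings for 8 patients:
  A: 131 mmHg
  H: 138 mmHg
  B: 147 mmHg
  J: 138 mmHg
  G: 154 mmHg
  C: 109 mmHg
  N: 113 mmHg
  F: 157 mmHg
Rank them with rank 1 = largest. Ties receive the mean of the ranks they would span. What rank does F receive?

Sorted (descending): 157, 154, 147, 138, 138, 131, 113, 109
The 2 values of 138 occupy positions 4–5 → average rank (4+5)/2 = 4.5.
F has value 157 mmHg → rank 1.

1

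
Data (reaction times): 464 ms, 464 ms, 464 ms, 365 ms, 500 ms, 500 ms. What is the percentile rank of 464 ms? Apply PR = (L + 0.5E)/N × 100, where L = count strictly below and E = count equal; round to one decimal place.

41.7

N = 6.
Strictly below 464: 1. Equal to 464: 3.
PR = (1 + 0.5·3)/6 × 100 = 41.7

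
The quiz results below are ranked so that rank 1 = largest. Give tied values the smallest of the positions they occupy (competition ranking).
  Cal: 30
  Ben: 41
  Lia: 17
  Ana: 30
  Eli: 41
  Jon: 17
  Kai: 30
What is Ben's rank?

Sorted (descending): 41, 41, 30, 30, 30, 17, 17
The 2 values of 41 occupy positions 1–2 → each gets rank 1.
The 3 values of 30 occupy positions 3–5 → each gets rank 3.
The 2 values of 17 occupy positions 6–7 → each gets rank 6.
Ben has value 41 → rank 1.

1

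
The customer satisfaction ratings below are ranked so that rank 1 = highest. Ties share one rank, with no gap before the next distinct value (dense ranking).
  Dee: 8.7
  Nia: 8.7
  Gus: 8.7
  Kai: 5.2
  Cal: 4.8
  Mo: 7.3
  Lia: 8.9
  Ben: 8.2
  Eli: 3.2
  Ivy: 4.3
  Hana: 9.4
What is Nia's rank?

Sorted (descending): 9.4, 8.9, 8.7, 8.7, 8.7, 8.2, 7.3, 5.2, 4.8, 4.3, 3.2
The 3 values of 8.7 share dense rank 3.
Remaining distinct values take the next consecutive integers.
Nia has value 8.7 → rank 3.

3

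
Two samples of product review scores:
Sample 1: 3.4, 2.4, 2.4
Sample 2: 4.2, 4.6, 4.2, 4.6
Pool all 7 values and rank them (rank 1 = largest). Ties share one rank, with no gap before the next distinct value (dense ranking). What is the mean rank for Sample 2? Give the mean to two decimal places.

1.50

Sorted (descending): 4.6, 4.6, 4.2, 4.2, 3.4, 2.4, 2.4
The 2 values of 4.6 share dense rank 1.
The 2 values of 4.2 share dense rank 2.
The 2 values of 2.4 share dense rank 4.
Remaining distinct values take the next consecutive integers.
Sample 2 values → pooled ranks: 4.2→2, 4.6→1, 4.2→2, 4.6→1
Mean rank = (2 + 1 + 2 + 1) / 4 = 1.50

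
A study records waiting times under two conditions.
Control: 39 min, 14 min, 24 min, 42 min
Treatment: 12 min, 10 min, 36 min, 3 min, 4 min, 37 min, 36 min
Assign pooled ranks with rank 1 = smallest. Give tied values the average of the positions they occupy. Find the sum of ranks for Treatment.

Sorted (ascending): 3, 4, 10, 12, 14, 24, 36, 36, 37, 39, 42
The 2 values of 36 occupy positions 7–8 → average rank (7+8)/2 = 7.5.
Treatment values → pooled ranks: 12→4, 10→3, 36→7.5, 3→1, 4→2, 37→9, 36→7.5
Rank sum = 4 + 3 + 7.5 + 1 + 2 + 9 + 7.5 = 34

34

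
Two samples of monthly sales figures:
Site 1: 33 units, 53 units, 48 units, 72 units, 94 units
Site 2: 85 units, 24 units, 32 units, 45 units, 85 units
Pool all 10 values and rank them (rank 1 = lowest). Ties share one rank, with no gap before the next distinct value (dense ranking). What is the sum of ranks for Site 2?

23

Sorted (ascending): 24, 32, 33, 45, 48, 53, 72, 85, 85, 94
The 2 values of 85 share dense rank 8.
Remaining distinct values take the next consecutive integers.
Site 2 values → pooled ranks: 85→8, 24→1, 32→2, 45→4, 85→8
Rank sum = 8 + 1 + 2 + 4 + 8 = 23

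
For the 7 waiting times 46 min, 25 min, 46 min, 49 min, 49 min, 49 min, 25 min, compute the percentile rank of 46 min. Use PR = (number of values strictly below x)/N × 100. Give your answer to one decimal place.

28.6

N = 7.
Strictly below 46: 2. Equal to 46: 2.
PR = 2/7 × 100 = 28.6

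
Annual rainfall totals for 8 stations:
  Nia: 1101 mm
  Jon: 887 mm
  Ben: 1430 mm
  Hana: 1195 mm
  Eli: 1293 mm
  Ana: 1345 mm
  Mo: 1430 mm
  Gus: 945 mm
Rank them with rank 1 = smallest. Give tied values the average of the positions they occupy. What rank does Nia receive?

Sorted (ascending): 887, 945, 1101, 1195, 1293, 1345, 1430, 1430
The 2 values of 1430 occupy positions 7–8 → average rank (7+8)/2 = 7.5.
Nia has value 1101 mm → rank 3.

3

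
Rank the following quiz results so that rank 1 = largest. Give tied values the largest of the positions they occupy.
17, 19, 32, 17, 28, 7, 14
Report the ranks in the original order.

Sorted (descending): 32, 28, 19, 17, 17, 14, 7
The 2 values of 17 occupy positions 4–5 → each gets rank 5.

5, 3, 1, 5, 2, 7, 6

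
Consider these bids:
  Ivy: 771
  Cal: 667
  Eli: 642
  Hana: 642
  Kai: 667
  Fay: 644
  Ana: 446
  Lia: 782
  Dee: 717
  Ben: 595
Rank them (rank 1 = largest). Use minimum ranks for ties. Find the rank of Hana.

Sorted (descending): 782, 771, 717, 667, 667, 644, 642, 642, 595, 446
The 2 values of 667 occupy positions 4–5 → each gets rank 4.
The 2 values of 642 occupy positions 7–8 → each gets rank 7.
Hana has value 642 → rank 7.

7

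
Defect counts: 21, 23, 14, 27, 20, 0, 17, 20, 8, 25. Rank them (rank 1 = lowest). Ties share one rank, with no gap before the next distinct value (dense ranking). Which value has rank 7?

23

Sorted (ascending): 0, 8, 14, 17, 20, 20, 21, 23, 25, 27
The 2 values of 20 share dense rank 5.
Remaining distinct values take the next consecutive integers.
Rank 7 → value 23.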